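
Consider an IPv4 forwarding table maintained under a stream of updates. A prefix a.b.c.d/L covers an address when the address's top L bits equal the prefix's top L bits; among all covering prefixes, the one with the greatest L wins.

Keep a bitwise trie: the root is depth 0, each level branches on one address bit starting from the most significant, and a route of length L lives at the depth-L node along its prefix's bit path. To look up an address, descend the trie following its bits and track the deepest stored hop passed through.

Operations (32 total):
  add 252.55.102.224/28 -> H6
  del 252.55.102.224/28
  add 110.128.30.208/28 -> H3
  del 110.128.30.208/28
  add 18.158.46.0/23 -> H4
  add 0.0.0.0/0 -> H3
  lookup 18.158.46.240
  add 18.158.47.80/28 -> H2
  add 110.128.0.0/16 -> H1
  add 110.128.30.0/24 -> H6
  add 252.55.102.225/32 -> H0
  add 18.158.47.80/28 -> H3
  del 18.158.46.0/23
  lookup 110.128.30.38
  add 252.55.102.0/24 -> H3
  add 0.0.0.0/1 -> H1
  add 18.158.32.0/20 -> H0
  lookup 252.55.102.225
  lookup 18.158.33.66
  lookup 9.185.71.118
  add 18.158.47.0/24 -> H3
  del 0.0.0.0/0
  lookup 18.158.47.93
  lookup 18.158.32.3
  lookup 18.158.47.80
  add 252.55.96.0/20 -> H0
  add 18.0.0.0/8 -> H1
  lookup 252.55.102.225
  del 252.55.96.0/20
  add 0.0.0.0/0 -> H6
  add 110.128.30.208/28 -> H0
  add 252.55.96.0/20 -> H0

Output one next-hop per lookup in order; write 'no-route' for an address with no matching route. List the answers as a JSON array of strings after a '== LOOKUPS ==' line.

Trace:
  add 252.55.102.224/28 -> H6 at depth 28
  - 252.55.102.224/28 clear@28
  add 110.128.30.208/28 -> H3 at depth 28
  - 110.128.30.208/28 clear@28
  add 18.158.46.0/23 -> H4 at depth 23
  add 0.0.0.0/0 -> H3 at depth 0
  Q 18.158.46.240: descend 00010010100111100010111 ; hops seen [H3,H4] ; pick H4
  add 18.158.47.80/28 -> H2 at depth 28
  add 110.128.0.0/16 -> H1 at depth 16
  add 110.128.30.0/24 -> H6 at depth 24
  add 252.55.102.225/32 -> H0 at depth 32
  add 18.158.47.80/28 -> H3 at depth 28
  - 18.158.46.0/23 clear@23
  Q 110.128.30.38: descend 011011101000000000011110 ; hops seen [H3,H1,H6] ; pick H6
  add 252.55.102.0/24 -> H3 at depth 24
  add 0.0.0.0/1 -> H1 at depth 1
  add 18.158.32.0/20 -> H0 at depth 20
  Q 252.55.102.225: descend 11111100001101110110011011100001 ; hops seen [H3,H3,H0] ; pick H0
  Q 18.158.33.66: descend 00010010100111100010 ; hops seen [H3,H1,H0] ; pick H0
  Q 9.185.71.118: descend 000 ; hops seen [H3,H1] ; pick H1
  add 18.158.47.0/24 -> H3 at depth 24
  - 0.0.0.0/0 clear@0
  Q 18.158.47.93: descend 0001001010011110001011110101 ; hops seen [H1,H0,H3,H3] ; pick H3
  Q 18.158.32.3: descend 00010010100111100010 ; hops seen [H1,H0] ; pick H0
  Q 18.158.47.80: descend 0001001010011110001011110101 ; hops seen [H1,H0,H3,H3] ; pick H3
  add 252.55.96.0/20 -> H0 at depth 20
  add 18.0.0.0/8 -> H1 at depth 8
  Q 252.55.102.225: descend 11111100001101110110011011100001 ; hops seen [H0,H3,H0] ; pick H0
  - 252.55.96.0/20 clear@20
  add 0.0.0.0/0 -> H6 at depth 0
  add 110.128.30.208/28 -> H0 at depth 28
  add 252.55.96.0/20 -> H0 at depth 20

== LOOKUPS ==
["H4","H6","H0","H0","H1","H3","H0","H3","H0"]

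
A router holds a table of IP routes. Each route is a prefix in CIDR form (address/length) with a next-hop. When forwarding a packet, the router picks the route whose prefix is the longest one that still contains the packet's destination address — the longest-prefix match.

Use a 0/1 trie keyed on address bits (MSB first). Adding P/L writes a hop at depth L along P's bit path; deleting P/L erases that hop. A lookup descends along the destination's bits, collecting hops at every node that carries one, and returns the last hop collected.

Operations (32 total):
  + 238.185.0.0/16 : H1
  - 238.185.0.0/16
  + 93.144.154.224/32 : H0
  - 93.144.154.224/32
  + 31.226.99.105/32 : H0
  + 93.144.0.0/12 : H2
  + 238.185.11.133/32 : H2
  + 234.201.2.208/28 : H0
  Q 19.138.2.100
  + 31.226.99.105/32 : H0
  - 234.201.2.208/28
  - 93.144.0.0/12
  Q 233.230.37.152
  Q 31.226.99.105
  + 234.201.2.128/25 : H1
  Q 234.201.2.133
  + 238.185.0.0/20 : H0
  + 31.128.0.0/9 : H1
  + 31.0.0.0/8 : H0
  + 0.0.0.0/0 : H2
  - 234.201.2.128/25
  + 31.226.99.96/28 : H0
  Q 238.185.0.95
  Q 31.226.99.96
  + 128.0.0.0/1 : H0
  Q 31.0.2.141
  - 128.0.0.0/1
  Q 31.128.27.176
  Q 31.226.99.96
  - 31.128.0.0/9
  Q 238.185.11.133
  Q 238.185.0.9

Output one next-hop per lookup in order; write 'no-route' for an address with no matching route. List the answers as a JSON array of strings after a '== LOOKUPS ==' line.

Process each operation:
  + 238.185.0.0/16 (H1) depth=16
  - 238.185.0.0/16 clear@16
  + 93.144.154.224/32 (H0) depth=32
  - 93.144.154.224/32 clear@32
  + 31.226.99.105/32 (H0) depth=32
  + 93.144.0.0/12 (H2) depth=12
  + 238.185.11.133/32 (H2) depth=32
  + 234.201.2.208/28 (H0) depth=28
  lookup 19.138.2.100: bits 0001 walk d0:-→d1:-→d2:-→d3:-→d4:- -> no-route
  + 31.226.99.105/32 (H0) depth=32
  - 234.201.2.208/28 clear@28
  - 93.144.0.0/12 clear@12
  lookup 233.230.37.152: bits 111010 walk d0:-→d1:-→d2:-→d3:-→d4:-→d5:-→d6:- -> no-route
  lookup 31.226.99.105: bits 00011111111000100110001101101001 walk d0:-→d1:-→d2:-→d3:-→d4:-→d5:-→d6:-→d7:-→d8:-→d9:-→d10:-→d11:-→d12:-→d13:-→d14:-→d15:-→d16:-→d17:-→d18:-→d19:-→d20:-→d21:-→d22:-→d23:-→d24:-→d25:-→d26:-→d27:-→d28:-→d29:-→d30:-→d31:-→d32:H0 -> H0
  + 234.201.2.128/25 (H1) depth=25
  lookup 234.201.2.133: bits 1110101011001001000000101 walk d0:-→d1:-→d2:-→d3:-→d4:-→d5:-→d6:-→d7:-→d8:-→d9:-→d10:-→d11:-→d12:-→d13:-→d14:-→d15:-→d16:-→d17:-→d18:-→d19:-→d20:-→d21:-→d22:-→d23:-→d24:-→d25:H1 -> H1
  + 238.185.0.0/20 (H0) depth=20
  + 31.128.0.0/9 (H1) depth=9
  + 31.0.0.0/8 (H0) depth=8
  + 0.0.0.0/0 (H2) depth=0
  - 234.201.2.128/25 clear@25
  + 31.226.99.96/28 (H0) depth=28
  lookup 238.185.0.95: bits 11101110101110010000 walk d0:H2→d1:-→d2:-→d3:-→d4:-→d5:-→d6:-→d7:-→d8:-→d9:-→d10:-→d11:-→d12:-→d13:-→d14:-→d15:-→d16:-→d17:-→d18:-→d19:-→d20:H0 -> H0
  lookup 31.226.99.96: bits 0001111111100010011000110110 walk d0:H2→d1:-→d2:-→d3:-→d4:-→d5:-→d6:-→d7:-→d8:H0→d9:H1→d10:-→d11:-→d12:-→d13:-→d14:-→d15:-→d16:-→d17:-→d18:-→d19:-→d20:-→d21:-→d22:-→d23:-→d24:-→d25:-→d26:-→d27:-→d28:H0 -> H0
  + 128.0.0.0/1 (H0) depth=1
  lookup 31.0.2.141: bits 00011111 walk d0:H2→d1:-→d2:-→d3:-→d4:-→d5:-→d6:-→d7:-→d8:H0 -> H0
  - 128.0.0.0/1 clear@1
  lookup 31.128.27.176: bits 000111111 walk d0:H2→d1:-→d2:-→d3:-→d4:-→d5:-→d6:-→d7:-→d8:H0→d9:H1 -> H1
  lookup 31.226.99.96: bits 0001111111100010011000110110 walk d0:H2→d1:-→d2:-→d3:-→d4:-→d5:-→d6:-→d7:-→d8:H0→d9:H1→d10:-→d11:-→d12:-→d13:-→d14:-→d15:-→d16:-→d17:-→d18:-→d19:-→d20:-→d21:-→d22:-→d23:-→d24:-→d25:-→d26:-→d27:-→d28:H0 -> H0
  - 31.128.0.0/9 clear@9
  lookup 238.185.11.133: bits 11101110101110010000101110000101 walk d0:H2→d1:-→d2:-→d3:-→d4:-→d5:-→d6:-→d7:-→d8:-→d9:-→d10:-→d11:-→d12:-→d13:-→d14:-→d15:-→d16:-→d17:-→d18:-→d19:-→d20:H0→d21:-→d22:-→d23:-→d24:-→d25:-→d26:-→d27:-→d28:-→d29:-→d30:-→d31:-→d32:H2 -> H2
  lookup 238.185.0.9: bits 11101110101110010000 walk d0:H2→d1:-→d2:-→d3:-→d4:-→d5:-→d6:-→d7:-→d8:-→d9:-→d10:-→d11:-→d12:-→d13:-→d14:-→d15:-→d16:-→d17:-→d18:-→d19:-→d20:H0 -> H0

== LOOKUPS ==
["no-route","no-route","H0","H1","H0","H0","H0","H1","H0","H2","H0"]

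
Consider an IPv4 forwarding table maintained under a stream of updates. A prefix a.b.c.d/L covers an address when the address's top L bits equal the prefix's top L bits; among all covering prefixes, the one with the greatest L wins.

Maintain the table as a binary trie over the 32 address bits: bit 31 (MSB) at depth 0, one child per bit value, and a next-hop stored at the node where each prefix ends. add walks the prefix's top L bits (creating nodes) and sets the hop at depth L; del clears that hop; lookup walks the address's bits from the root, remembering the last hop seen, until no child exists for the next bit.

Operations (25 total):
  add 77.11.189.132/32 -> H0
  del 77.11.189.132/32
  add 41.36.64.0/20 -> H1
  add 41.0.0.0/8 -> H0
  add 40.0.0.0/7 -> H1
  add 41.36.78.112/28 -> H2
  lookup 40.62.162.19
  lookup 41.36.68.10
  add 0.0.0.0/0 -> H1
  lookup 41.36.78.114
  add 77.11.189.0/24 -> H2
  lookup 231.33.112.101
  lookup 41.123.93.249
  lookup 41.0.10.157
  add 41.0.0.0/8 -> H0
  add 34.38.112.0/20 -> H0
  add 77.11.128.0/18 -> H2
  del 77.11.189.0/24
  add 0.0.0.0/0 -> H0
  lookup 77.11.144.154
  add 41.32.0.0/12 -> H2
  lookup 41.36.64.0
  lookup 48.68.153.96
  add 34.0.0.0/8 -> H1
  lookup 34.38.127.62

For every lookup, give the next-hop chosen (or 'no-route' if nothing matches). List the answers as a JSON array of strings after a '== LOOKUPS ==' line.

Trace:
  add 77.11.189.132/32 -> H0 at depth 32
  - 77.11.189.132/32 clear@32
  add 41.36.64.0/20 -> H1 at depth 20
  add 41.0.0.0/8 -> H0 at depth 8
  add 40.0.0.0/7 -> H1 at depth 7
  add 41.36.78.112/28 -> H2 at depth 28
  ? 40.62.162.19  path d0:-→d1:-→d2:-→d3:-→d4:-→d5:-→d6:-→d7:H1  best=H1
  ? 41.36.68.10  path d0:-→d1:-→d2:-→d3:-→d4:-→d5:-→d6:-→d7:H1→d8:H0→d9:-→d10:-→d11:-→d12:-→d13:-→d14:-→d15:-→d16:-→d17:-→d18:-→d19:-→d20:H1  best=H1
  add 0.0.0.0/0 -> H1 at depth 0
  ? 41.36.78.114  path d0:H1→d1:-→d2:-→d3:-→d4:-→d5:-→d6:-→d7:H1→d8:H0→d9:-→d10:-→d11:-→d12:-→d13:-→d14:-→d15:-→d16:-→d17:-→d18:-→d19:-→d20:H1→d21:-→d22:-→d23:-→d24:-→d25:-→d26:-→d27:-→d28:H2  best=H2
  add 77.11.189.0/24 -> H2 at depth 24
  ? 231.33.112.101  path d0:H1  best=H1
  ? 41.123.93.249  path d0:H1→d1:-→d2:-→d3:-→d4:-→d5:-→d6:-→d7:H1→d8:H0→d9:-  best=H0
  ? 41.0.10.157  path d0:H1→d1:-→d2:-→d3:-→d4:-→d5:-→d6:-→d7:H1→d8:H0→d9:-→d10:-  best=H0
  add 41.0.0.0/8 -> H0 at depth 8
  add 34.38.112.0/20 -> H0 at depth 20
  add 77.11.128.0/18 -> H2 at depth 18
  - 77.11.189.0/24 clear@24
  add 0.0.0.0/0 -> H0 at depth 0
  ? 77.11.144.154  path d0:H0→d1:-→d2:-→d3:-→d4:-→d5:-→d6:-→d7:-→d8:-→d9:-→d10:-→d11:-→d12:-→d13:-→d14:-→d15:-→d16:-→d17:-→d18:H2  best=H2
  add 41.32.0.0/12 -> H2 at depth 12
  ? 41.36.64.0  path d0:H0→d1:-→d2:-→d3:-→d4:-→d5:-→d6:-→d7:H1→d8:H0→d9:-→d10:-→d11:-→d12:H2→d13:-→d14:-→d15:-→d16:-→d17:-→d18:-→d19:-→d20:H1  best=H1
  ? 48.68.153.96  path d0:H0→d1:-→d2:-→d3:-  best=H0
  add 34.0.0.0/8 -> H1 at depth 8
  ? 34.38.127.62  path d0:H0→d1:-→d2:-→d3:-→d4:-→d5:-→d6:-→d7:-→d8:H1→d9:-→d10:-→d11:-→d12:-→d13:-→d14:-→d15:-→d16:-→d17:-→d18:-→d19:-→d20:H0  best=H0

== LOOKUPS ==
["H1","H1","H2","H1","H0","H0","H2","H1","H0","H0"]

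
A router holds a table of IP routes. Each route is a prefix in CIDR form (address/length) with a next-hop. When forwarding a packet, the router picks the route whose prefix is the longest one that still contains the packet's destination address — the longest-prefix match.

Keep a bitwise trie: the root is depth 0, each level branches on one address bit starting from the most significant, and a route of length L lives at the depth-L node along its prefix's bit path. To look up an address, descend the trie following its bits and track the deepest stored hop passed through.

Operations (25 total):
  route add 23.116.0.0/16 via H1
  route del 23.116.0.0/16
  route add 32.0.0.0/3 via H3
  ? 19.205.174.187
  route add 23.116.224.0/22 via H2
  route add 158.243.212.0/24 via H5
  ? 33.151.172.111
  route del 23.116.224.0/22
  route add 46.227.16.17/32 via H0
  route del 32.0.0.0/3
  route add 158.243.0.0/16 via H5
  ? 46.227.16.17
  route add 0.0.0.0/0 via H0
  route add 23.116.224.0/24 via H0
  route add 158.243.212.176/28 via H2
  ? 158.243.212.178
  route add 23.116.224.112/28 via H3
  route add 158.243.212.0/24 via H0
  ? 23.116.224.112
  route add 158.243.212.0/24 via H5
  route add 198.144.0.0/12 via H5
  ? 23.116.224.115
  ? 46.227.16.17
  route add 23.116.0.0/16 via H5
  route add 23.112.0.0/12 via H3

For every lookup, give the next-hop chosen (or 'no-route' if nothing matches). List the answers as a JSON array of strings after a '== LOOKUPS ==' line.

Process each operation:
  add 23.116.0.0/16 -> H1 at depth 16
  del 23.116.0.0/16 (clear depth 16)
  add 32.0.0.0/3 -> H3 at depth 3
  Q 19.205.174.187: descend 00010 ; hops seen [∅] ; pick no-route
  add 23.116.224.0/22 -> H2 at depth 22
  add 158.243.212.0/24 -> H5 at depth 24
  Q 33.151.172.111: descend 001 ; hops seen [H3] ; pick H3
  del 23.116.224.0/22 (clear depth 22)
  add 46.227.16.17/32 -> H0 at depth 32
  del 32.0.0.0/3 (clear depth 3)
  add 158.243.0.0/16 -> H5 at depth 16
  Q 46.227.16.17: descend 00101110111000110001000000010001 ; hops seen [H0] ; pick H0
  add 0.0.0.0/0 -> H0 at depth 0
  add 23.116.224.0/24 -> H0 at depth 24
  add 158.243.212.176/28 -> H2 at depth 28
  Q 158.243.212.178: descend 1001111011110011110101001011 ; hops seen [H0,H5,H5,H2] ; pick H2
  add 23.116.224.112/28 -> H3 at depth 28
  add 158.243.212.0/24 -> H0 at depth 24
  Q 23.116.224.112: descend 0001011101110100111000000111 ; hops seen [H0,H0,H3] ; pick H3
  add 158.243.212.0/24 -> H5 at depth 24
  add 198.144.0.0/12 -> H5 at depth 12
  Q 23.116.224.115: descend 0001011101110100111000000111 ; hops seen [H0,H0,H3] ; pick H3
  Q 46.227.16.17: descend 00101110111000110001000000010001 ; hops seen [H0,H0] ; pick H0
  add 23.116.0.0/16 -> H5 at depth 16
  add 23.112.0.0/12 -> H3 at depth 12

== LOOKUPS ==
["no-route","H3","H0","H2","H3","H3","H0"]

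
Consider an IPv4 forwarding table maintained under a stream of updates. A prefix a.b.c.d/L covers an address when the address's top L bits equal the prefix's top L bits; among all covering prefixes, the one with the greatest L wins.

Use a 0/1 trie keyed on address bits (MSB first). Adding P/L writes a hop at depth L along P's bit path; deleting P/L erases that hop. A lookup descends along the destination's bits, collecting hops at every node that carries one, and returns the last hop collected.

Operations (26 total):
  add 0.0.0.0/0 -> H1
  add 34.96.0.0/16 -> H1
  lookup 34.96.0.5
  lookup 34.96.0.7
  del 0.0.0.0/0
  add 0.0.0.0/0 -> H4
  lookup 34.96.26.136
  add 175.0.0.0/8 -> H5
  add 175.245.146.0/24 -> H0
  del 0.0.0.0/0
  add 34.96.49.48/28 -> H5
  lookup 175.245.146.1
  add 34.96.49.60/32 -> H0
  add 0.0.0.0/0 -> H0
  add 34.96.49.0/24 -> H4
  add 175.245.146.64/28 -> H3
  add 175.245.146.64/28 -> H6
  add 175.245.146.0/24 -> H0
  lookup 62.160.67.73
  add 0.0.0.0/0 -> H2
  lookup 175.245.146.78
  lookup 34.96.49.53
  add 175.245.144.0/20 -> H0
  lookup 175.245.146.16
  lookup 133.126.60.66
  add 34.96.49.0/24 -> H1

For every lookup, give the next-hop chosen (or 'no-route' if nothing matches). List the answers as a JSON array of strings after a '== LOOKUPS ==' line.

Process each operation:
  + 0.0.0.0/0 (H1) depth=0
  + 34.96.0.0/16 (H1) depth=16
  Q 34.96.0.5: descend 0010001001100000 ; hops seen [H1,H1] ; pick H1
  Q 34.96.0.7: descend 0010001001100000 ; hops seen [H1,H1] ; pick H1
  - 0.0.0.0/0 clear@0
  + 0.0.0.0/0 (H4) depth=0
  Q 34.96.26.136: descend 0010001001100000 ; hops seen [H4,H1] ; pick H1
  + 175.0.0.0/8 (H5) depth=8
  + 175.245.146.0/24 (H0) depth=24
  - 0.0.0.0/0 clear@0
  + 34.96.49.48/28 (H5) depth=28
  Q 175.245.146.1: descend 101011111111010110010010 ; hops seen [H5,H0] ; pick H0
  + 34.96.49.60/32 (H0) depth=32
  + 0.0.0.0/0 (H0) depth=0
  + 34.96.49.0/24 (H4) depth=24
  + 175.245.146.64/28 (H3) depth=28
  + 175.245.146.64/28 (H6) depth=28
  + 175.245.146.0/24 (H0) depth=24
  Q 62.160.67.73: descend 001 ; hops seen [H0] ; pick H0
  + 0.0.0.0/0 (H2) depth=0
  Q 175.245.146.78: descend 1010111111110101100100100100 ; hops seen [H2,H5,H0,H6] ; pick H6
  Q 34.96.49.53: descend 0010001001100000001100010011 ; hops seen [H2,H1,H4,H5] ; pick H5
  + 175.245.144.0/20 (H0) depth=20
  Q 175.245.146.16: descend 1010111111110101100100100 ; hops seen [H2,H5,H0,H0] ; pick H0
  Q 133.126.60.66: descend 10 ; hops seen [H2] ; pick H2
  + 34.96.49.0/24 (H1) depth=24

== LOOKUPS ==
["H1","H1","H1","H0","H0","H6","H5","H0","H2"]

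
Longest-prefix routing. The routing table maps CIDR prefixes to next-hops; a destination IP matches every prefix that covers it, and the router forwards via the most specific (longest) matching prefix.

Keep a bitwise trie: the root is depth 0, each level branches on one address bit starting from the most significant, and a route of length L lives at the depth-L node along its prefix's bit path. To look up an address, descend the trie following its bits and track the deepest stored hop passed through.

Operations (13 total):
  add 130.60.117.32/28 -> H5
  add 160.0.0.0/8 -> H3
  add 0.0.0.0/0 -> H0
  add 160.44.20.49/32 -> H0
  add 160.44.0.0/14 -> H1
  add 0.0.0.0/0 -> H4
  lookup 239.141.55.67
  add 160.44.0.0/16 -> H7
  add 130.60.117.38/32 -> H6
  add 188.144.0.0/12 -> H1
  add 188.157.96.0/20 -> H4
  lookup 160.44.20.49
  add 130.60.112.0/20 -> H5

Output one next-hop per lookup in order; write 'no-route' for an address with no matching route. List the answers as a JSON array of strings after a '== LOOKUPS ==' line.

Process each operation:
  add 130.60.117.32/28 -> H5 at depth 28
  add 160.0.0.0/8 -> H3 at depth 8
  add 0.0.0.0/0 -> H0 at depth 0
  add 160.44.20.49/32 -> H0 at depth 32
  add 160.44.0.0/14 -> H1 at depth 14
  add 0.0.0.0/0 -> H4 at depth 0
  lookup 239.141.55.67: bits 1 walk d0:H4→d1:- -> H4
  add 160.44.0.0/16 -> H7 at depth 16
  add 130.60.117.38/32 -> H6 at depth 32
  add 188.144.0.0/12 -> H1 at depth 12
  add 188.157.96.0/20 -> H4 at depth 20
  lookup 160.44.20.49: bits 10100000001011000001010000110001 walk d0:H4→d1:-→d2:-→d3:-→d4:-→d5:-→d6:-→d7:-→d8:H3→d9:-→d10:-→d11:-→d12:-→d13:-→d14:H1→d15:-→d16:H7→d17:-→d18:-→d19:-→d20:-→d21:-→d22:-→d23:-→d24:-→d25:-→d26:-→d27:-→d28:-→d29:-→d30:-→d31:-→d32:H0 -> H0
  add 130.60.112.0/20 -> H5 at depth 20

== LOOKUPS ==
["H4","H0"]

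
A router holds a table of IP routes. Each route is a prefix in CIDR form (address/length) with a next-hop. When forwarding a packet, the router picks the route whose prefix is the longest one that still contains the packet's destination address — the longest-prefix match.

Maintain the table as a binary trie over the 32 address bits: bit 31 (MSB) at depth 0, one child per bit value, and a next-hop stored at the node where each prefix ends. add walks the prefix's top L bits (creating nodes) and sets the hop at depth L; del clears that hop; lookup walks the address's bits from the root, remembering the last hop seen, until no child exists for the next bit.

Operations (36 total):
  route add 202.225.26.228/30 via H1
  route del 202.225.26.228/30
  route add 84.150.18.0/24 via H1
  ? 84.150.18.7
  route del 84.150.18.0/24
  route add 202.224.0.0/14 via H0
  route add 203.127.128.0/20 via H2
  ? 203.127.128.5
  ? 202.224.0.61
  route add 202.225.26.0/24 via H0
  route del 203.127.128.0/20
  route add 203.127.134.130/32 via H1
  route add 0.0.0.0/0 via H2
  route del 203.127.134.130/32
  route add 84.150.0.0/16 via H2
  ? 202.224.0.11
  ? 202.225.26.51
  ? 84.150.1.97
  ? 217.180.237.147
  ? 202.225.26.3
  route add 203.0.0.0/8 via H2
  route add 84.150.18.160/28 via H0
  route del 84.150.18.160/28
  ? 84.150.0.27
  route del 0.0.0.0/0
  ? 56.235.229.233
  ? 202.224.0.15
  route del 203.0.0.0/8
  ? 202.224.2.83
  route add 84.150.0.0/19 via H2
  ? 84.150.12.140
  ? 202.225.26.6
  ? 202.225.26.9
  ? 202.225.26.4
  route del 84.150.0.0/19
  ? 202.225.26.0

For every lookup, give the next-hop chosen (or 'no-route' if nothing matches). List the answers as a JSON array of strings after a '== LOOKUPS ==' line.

Apply in order:
  add 202.225.26.228/30 -> H1 at depth 30
  del 202.225.26.228/30 (clear depth 30)
  add 84.150.18.0/24 -> H1 at depth 24
  ? 84.150.18.7  path d0:-→d1:-→d2:-→d3:-→d4:-→d5:-→d6:-→d7:-→d8:-→d9:-→d10:-→d11:-→d12:-→d13:-→d14:-→d15:-→d16:-→d17:-→d18:-→d19:-→d20:-→d21:-→d22:-→d23:-→d24:H1  best=H1
  del 84.150.18.0/24 (clear depth 24)
  add 202.224.0.0/14 -> H0 at depth 14
  add 203.127.128.0/20 -> H2 at depth 20
  ? 203.127.128.5  path d0:-→d1:-→d2:-→d3:-→d4:-→d5:-→d6:-→d7:-→d8:-→d9:-→d10:-→d11:-→d12:-→d13:-→d14:-→d15:-→d16:-→d17:-→d18:-→d19:-→d20:H2  best=H2
  ? 202.224.0.61  path d0:-→d1:-→d2:-→d3:-→d4:-→d5:-→d6:-→d7:-→d8:-→d9:-→d10:-→d11:-→d12:-→d13:-→d14:H0→d15:-  best=H0
  add 202.225.26.0/24 -> H0 at depth 24
  del 203.127.128.0/20 (clear depth 20)
  add 203.127.134.130/32 -> H1 at depth 32
  add 0.0.0.0/0 -> H2 at depth 0
  del 203.127.134.130/32 (clear depth 32)
  add 84.150.0.0/16 -> H2 at depth 16
  ? 202.224.0.11  path d0:H2→d1:-→d2:-→d3:-→d4:-→d5:-→d6:-→d7:-→d8:-→d9:-→d10:-→d11:-→d12:-→d13:-→d14:H0→d15:-  best=H0
  ? 202.225.26.51  path d0:H2→d1:-→d2:-→d3:-→d4:-→d5:-→d6:-→d7:-→d8:-→d9:-→d10:-→d11:-→d12:-→d13:-→d14:H0→d15:-→d16:-→d17:-→d18:-→d19:-→d20:-→d21:-→d22:-→d23:-→d24:H0  best=H0
  ? 84.150.1.97  path d0:H2→d1:-→d2:-→d3:-→d4:-→d5:-→d6:-→d7:-→d8:-→d9:-→d10:-→d11:-→d12:-→d13:-→d14:-→d15:-→d16:H2→d17:-→d18:-→d19:-  best=H2
  ? 217.180.237.147  path d0:H2→d1:-→d2:-→d3:-  best=H2
  ? 202.225.26.3  path d0:H2→d1:-→d2:-→d3:-→d4:-→d5:-→d6:-→d7:-→d8:-→d9:-→d10:-→d11:-→d12:-→d13:-→d14:H0→d15:-→d16:-→d17:-→d18:-→d19:-→d20:-→d21:-→d22:-→d23:-→d24:H0  best=H0
  add 203.0.0.0/8 -> H2 at depth 8
  add 84.150.18.160/28 -> H0 at depth 28
  del 84.150.18.160/28 (clear depth 28)
  ? 84.150.0.27  path d0:H2→d1:-→d2:-→d3:-→d4:-→d5:-→d6:-→d7:-→d8:-→d9:-→d10:-→d11:-→d12:-→d13:-→d14:-→d15:-→d16:H2→d17:-→d18:-→d19:-  best=H2
  del 0.0.0.0/0 (clear depth 0)
  ? 56.235.229.233  path d0:-→d1:-  best=no-route
  ? 202.224.0.15  path d0:-→d1:-→d2:-→d3:-→d4:-→d5:-→d6:-→d7:-→d8:-→d9:-→d10:-→d11:-→d12:-→d13:-→d14:H0→d15:-  best=H0
  del 203.0.0.0/8 (clear depth 8)
  ? 202.224.2.83  path d0:-→d1:-→d2:-→d3:-→d4:-→d5:-→d6:-→d7:-→d8:-→d9:-→d10:-→d11:-→d12:-→d13:-→d14:H0→d15:-  best=H0
  add 84.150.0.0/19 -> H2 at depth 19
  ? 84.150.12.140  path d0:-→d1:-→d2:-→d3:-→d4:-→d5:-→d6:-→d7:-→d8:-→d9:-→d10:-→d11:-→d12:-→d13:-→d14:-→d15:-→d16:H2→d17:-→d18:-→d19:H2  best=H2
  ? 202.225.26.6  path d0:-→d1:-→d2:-→d3:-→d4:-→d5:-→d6:-→d7:-→d8:-→d9:-→d10:-→d11:-→d12:-→d13:-→d14:H0→d15:-→d16:-→d17:-→d18:-→d19:-→d20:-→d21:-→d22:-→d23:-→d24:H0  best=H0
  ? 202.225.26.9  path d0:-→d1:-→d2:-→d3:-→d4:-→d5:-→d6:-→d7:-→d8:-→d9:-→d10:-→d11:-→d12:-→d13:-→d14:H0→d15:-→d16:-→d17:-→d18:-→d19:-→d20:-→d21:-→d22:-→d23:-→d24:H0  best=H0
  ? 202.225.26.4  path d0:-→d1:-→d2:-→d3:-→d4:-→d5:-→d6:-→d7:-→d8:-→d9:-→d10:-→d11:-→d12:-→d13:-→d14:H0→d15:-→d16:-→d17:-→d18:-→d19:-→d20:-→d21:-→d22:-→d23:-→d24:H0  best=H0
  del 84.150.0.0/19 (clear depth 19)
  ? 202.225.26.0  path d0:-→d1:-→d2:-→d3:-→d4:-→d5:-→d6:-→d7:-→d8:-→d9:-→d10:-→d11:-→d12:-→d13:-→d14:H0→d15:-→d16:-→d17:-→d18:-→d19:-→d20:-→d21:-→d22:-→d23:-→d24:H0  best=H0

== LOOKUPS ==
["H1","H2","H0","H0","H0","H2","H2","H0","H2","no-route","H0","H0","H2","H0","H0","H0","H0"]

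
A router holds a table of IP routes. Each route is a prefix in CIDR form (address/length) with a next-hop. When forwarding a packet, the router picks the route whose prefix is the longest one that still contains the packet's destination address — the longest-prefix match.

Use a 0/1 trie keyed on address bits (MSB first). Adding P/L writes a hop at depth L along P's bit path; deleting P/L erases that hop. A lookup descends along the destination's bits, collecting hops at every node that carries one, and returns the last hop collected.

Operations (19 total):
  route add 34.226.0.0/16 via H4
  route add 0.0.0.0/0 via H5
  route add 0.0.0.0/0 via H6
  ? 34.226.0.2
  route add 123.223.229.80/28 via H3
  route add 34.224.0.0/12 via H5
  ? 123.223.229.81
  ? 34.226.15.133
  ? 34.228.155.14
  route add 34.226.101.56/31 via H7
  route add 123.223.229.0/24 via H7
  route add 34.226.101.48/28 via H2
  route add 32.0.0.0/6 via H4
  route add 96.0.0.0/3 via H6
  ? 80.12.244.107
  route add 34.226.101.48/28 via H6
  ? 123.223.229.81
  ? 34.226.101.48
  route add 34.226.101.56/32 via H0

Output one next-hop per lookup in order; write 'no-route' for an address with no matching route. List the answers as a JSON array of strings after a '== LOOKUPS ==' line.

Trace:
  + 34.226.0.0/16 (H4) depth=16
  + 0.0.0.0/0 (H5) depth=0
  + 0.0.0.0/0 (H6) depth=0
  ? 34.226.0.2  path d0:H6→d1:-→d2:-→d3:-→d4:-→d5:-→d6:-→d7:-→d8:-→d9:-→d10:-→d11:-→d12:-→d13:-→d14:-→d15:-→d16:H4  best=H4
  + 123.223.229.80/28 (H3) depth=28
  + 34.224.0.0/12 (H5) depth=12
  ? 123.223.229.81  path d0:H6→d1:-→d2:-→d3:-→d4:-→d5:-→d6:-→d7:-→d8:-→d9:-→d10:-→d11:-→d12:-→d13:-→d14:-→d15:-→d16:-→d17:-→d18:-→d19:-→d20:-→d21:-→d22:-→d23:-→d24:-→d25:-→d26:-→d27:-→d28:H3  best=H3
  ? 34.226.15.133  path d0:H6→d1:-→d2:-→d3:-→d4:-→d5:-→d6:-→d7:-→d8:-→d9:-→d10:-→d11:-→d12:H5→d13:-→d14:-→d15:-→d16:H4  best=H4
  ? 34.228.155.14  path d0:H6→d1:-→d2:-→d3:-→d4:-→d5:-→d6:-→d7:-→d8:-→d9:-→d10:-→d11:-→d12:H5→d13:-  best=H5
  + 34.226.101.56/31 (H7) depth=31
  + 123.223.229.0/24 (H7) depth=24
  + 34.226.101.48/28 (H2) depth=28
  + 32.0.0.0/6 (H4) depth=6
  + 96.0.0.0/3 (H6) depth=3
  ? 80.12.244.107  path d0:H6→d1:-→d2:-  best=H6
  + 34.226.101.48/28 (H6) depth=28
  ? 123.223.229.81  path d0:H6→d1:-→d2:-→d3:H6→d4:-→d5:-→d6:-→d7:-→d8:-→d9:-→d10:-→d11:-→d12:-→d13:-→d14:-→d15:-→d16:-→d17:-→d18:-→d19:-→d20:-→d21:-→d22:-→d23:-→d24:H7→d25:-→d26:-→d27:-→d28:H3  best=H3
  ? 34.226.101.48  path d0:H6→d1:-→d2:-→d3:-→d4:-→d5:-→d6:H4→d7:-→d8:-→d9:-→d10:-→d11:-→d12:H5→d13:-→d14:-→d15:-→d16:H4→d17:-→d18:-→d19:-→d20:-→d21:-→d22:-→d23:-→d24:-→d25:-→d26:-→d27:-→d28:H6  best=H6
  + 34.226.101.56/32 (H0) depth=32

== LOOKUPS ==
["H4","H3","H4","H5","H6","H3","H6"]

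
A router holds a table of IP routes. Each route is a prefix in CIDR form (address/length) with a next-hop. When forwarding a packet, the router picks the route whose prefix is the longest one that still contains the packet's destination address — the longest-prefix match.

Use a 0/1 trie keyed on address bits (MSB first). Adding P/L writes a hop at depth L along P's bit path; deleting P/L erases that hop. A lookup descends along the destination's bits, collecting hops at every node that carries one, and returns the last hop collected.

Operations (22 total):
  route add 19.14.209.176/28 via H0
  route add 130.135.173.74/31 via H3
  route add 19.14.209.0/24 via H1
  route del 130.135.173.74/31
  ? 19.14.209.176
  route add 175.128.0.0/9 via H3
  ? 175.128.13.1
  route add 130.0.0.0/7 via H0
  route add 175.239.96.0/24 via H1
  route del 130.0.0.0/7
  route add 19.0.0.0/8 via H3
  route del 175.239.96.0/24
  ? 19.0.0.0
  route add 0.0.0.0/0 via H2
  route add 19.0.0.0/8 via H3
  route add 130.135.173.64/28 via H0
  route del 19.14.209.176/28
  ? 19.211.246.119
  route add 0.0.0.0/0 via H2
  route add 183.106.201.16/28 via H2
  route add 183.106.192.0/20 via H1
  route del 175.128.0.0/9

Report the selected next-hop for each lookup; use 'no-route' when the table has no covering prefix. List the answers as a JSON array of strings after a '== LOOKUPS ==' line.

Process each operation:
  + 19.14.209.176/28 (H0) depth=28
  + 130.135.173.74/31 (H3) depth=31
  + 19.14.209.0/24 (H1) depth=24
  - 130.135.173.74/31 clear@31
  Q 19.14.209.176: descend 0001001100001110110100011011 ; hops seen [H1,H0] ; pick H0
  + 175.128.0.0/9 (H3) depth=9
  Q 175.128.13.1: descend 101011111 ; hops seen [H3] ; pick H3
  + 130.0.0.0/7 (H0) depth=7
  + 175.239.96.0/24 (H1) depth=24
  - 130.0.0.0/7 clear@7
  + 19.0.0.0/8 (H3) depth=8
  - 175.239.96.0/24 clear@24
  Q 19.0.0.0: descend 000100110000 ; hops seen [H3] ; pick H3
  + 0.0.0.0/0 (H2) depth=0
  + 19.0.0.0/8 (H3) depth=8
  + 130.135.173.64/28 (H0) depth=28
  - 19.14.209.176/28 clear@28
  Q 19.211.246.119: descend 00010011 ; hops seen [H2,H3] ; pick H3
  + 0.0.0.0/0 (H2) depth=0
  + 183.106.201.16/28 (H2) depth=28
  + 183.106.192.0/20 (H1) depth=20
  - 175.128.0.0/9 clear@9

== LOOKUPS ==
["H0","H3","H3","H3"]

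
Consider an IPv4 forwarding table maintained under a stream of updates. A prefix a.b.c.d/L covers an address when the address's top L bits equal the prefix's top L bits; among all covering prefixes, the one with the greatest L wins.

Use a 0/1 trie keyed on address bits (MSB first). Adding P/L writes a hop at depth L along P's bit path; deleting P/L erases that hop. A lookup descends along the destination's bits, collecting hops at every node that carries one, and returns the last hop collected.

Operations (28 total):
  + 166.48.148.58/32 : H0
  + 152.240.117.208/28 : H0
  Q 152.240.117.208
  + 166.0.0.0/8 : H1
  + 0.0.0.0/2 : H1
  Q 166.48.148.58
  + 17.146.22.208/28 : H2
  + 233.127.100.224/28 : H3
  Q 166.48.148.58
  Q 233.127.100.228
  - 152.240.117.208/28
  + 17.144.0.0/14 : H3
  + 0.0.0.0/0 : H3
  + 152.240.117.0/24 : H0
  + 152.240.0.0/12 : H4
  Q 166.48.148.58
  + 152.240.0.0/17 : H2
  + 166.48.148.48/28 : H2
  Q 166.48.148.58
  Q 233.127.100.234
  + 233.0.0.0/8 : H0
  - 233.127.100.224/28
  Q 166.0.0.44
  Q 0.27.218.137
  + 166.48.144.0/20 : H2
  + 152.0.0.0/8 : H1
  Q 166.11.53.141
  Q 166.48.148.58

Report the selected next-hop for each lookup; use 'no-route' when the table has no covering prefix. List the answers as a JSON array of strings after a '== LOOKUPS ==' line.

Trace:
  + 166.48.148.58/32 (H0) depth=32
  + 152.240.117.208/28 (H0) depth=28
  Q 152.240.117.208: descend 1001100011110000011101011101 ; hops seen [H0] ; pick H0
  + 166.0.0.0/8 (H1) depth=8
  + 0.0.0.0/2 (H1) depth=2
  Q 166.48.148.58: descend 10100110001100001001010000111010 ; hops seen [H1,H0] ; pick H0
  + 17.146.22.208/28 (H2) depth=28
  + 233.127.100.224/28 (H3) depth=28
  Q 166.48.148.58: descend 10100110001100001001010000111010 ; hops seen [H1,H0] ; pick H0
  Q 233.127.100.228: descend 1110100101111111011001001110 ; hops seen [H3] ; pick H3
  - 152.240.117.208/28 clear@28
  + 17.144.0.0/14 (H3) depth=14
  + 0.0.0.0/0 (H3) depth=0
  + 152.240.117.0/24 (H0) depth=24
  + 152.240.0.0/12 (H4) depth=12
  Q 166.48.148.58: descend 10100110001100001001010000111010 ; hops seen [H3,H1,H0] ; pick H0
  + 152.240.0.0/17 (H2) depth=17
  + 166.48.148.48/28 (H2) depth=28
  Q 166.48.148.58: descend 10100110001100001001010000111010 ; hops seen [H3,H1,H2,H0] ; pick H0
  Q 233.127.100.234: descend 1110100101111111011001001110 ; hops seen [H3,H3] ; pick H3
  + 233.0.0.0/8 (H0) depth=8
  - 233.127.100.224/28 clear@28
  Q 166.0.0.44: descend 1010011000 ; hops seen [H3,H1] ; pick H1
  Q 0.27.218.137: descend 000 ; hops seen [H3,H1] ; pick H1
  + 166.48.144.0/20 (H2) depth=20
  + 152.0.0.0/8 (H1) depth=8
  Q 166.11.53.141: descend 1010011000 ; hops seen [H3,H1] ; pick H1
  Q 166.48.148.58: descend 10100110001100001001010000111010 ; hops seen [H3,H1,H2,H2,H0] ; pick H0

== LOOKUPS ==
["H0","H0","H0","H3","H0","H0","H3","H1","H1","H1","H0"]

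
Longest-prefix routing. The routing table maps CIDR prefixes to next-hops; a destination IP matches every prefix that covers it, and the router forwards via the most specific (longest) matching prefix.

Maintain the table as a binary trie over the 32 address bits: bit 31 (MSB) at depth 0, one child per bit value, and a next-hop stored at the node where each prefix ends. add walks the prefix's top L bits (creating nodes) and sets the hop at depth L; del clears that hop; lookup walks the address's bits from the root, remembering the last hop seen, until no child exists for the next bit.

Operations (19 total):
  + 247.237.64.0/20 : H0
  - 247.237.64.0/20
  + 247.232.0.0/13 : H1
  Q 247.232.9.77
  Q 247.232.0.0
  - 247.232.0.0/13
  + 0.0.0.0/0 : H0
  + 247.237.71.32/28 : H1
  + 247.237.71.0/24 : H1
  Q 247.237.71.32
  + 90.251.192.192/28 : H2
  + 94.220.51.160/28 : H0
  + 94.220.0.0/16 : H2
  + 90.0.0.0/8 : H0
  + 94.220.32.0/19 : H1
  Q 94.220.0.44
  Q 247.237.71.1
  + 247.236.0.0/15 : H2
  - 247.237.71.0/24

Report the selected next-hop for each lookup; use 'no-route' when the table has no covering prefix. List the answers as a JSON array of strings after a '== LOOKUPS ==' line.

Trace:
  + 247.237.64.0/20 (H0) depth=20
  del 247.237.64.0/20 (clear depth 20)
  + 247.232.0.0/13 (H1) depth=13
  ? 247.232.9.77  path d0:-→d1:-→d2:-→d3:-→d4:-→d5:-→d6:-→d7:-→d8:-→d9:-→d10:-→d11:-→d12:-→d13:H1  best=H1
  ? 247.232.0.0  path d0:-→d1:-→d2:-→d3:-→d4:-→d5:-→d6:-→d7:-→d8:-→d9:-→d10:-→d11:-→d12:-→d13:H1  best=H1
  del 247.232.0.0/13 (clear depth 13)
  + 0.0.0.0/0 (H0) depth=0
  + 247.237.71.32/28 (H1) depth=28
  + 247.237.71.0/24 (H1) depth=24
  ? 247.237.71.32  path d0:H0→d1:-→d2:-→d3:-→d4:-→d5:-→d6:-→d7:-→d8:-→d9:-→d10:-→d11:-→d12:-→d13:-→d14:-→d15:-→d16:-→d17:-→d18:-→d19:-→d20:-→d21:-→d22:-→d23:-→d24:H1→d25:-→d26:-→d27:-→d28:H1  best=H1
  + 90.251.192.192/28 (H2) depth=28
  + 94.220.51.160/28 (H0) depth=28
  + 94.220.0.0/16 (H2) depth=16
  + 90.0.0.0/8 (H0) depth=8
  + 94.220.32.0/19 (H1) depth=19
  ? 94.220.0.44  path d0:H0→d1:-→d2:-→d3:-→d4:-→d5:-→d6:-→d7:-→d8:-→d9:-→d10:-→d11:-→d12:-→d13:-→d14:-→d15:-→d16:H2→d17:-→d18:-  best=H2
  ? 247.237.71.1  path d0:H0→d1:-→d2:-→d3:-→d4:-→d5:-→d6:-→d7:-→d8:-→d9:-→d10:-→d11:-→d12:-→d13:-→d14:-→d15:-→d16:-→d17:-→d18:-→d19:-→d20:-→d21:-→d22:-→d23:-→d24:H1→d25:-→d26:-  best=H1
  + 247.236.0.0/15 (H2) depth=15
  del 247.237.71.0/24 (clear depth 24)

== LOOKUPS ==
["H1","H1","H1","H2","H1"]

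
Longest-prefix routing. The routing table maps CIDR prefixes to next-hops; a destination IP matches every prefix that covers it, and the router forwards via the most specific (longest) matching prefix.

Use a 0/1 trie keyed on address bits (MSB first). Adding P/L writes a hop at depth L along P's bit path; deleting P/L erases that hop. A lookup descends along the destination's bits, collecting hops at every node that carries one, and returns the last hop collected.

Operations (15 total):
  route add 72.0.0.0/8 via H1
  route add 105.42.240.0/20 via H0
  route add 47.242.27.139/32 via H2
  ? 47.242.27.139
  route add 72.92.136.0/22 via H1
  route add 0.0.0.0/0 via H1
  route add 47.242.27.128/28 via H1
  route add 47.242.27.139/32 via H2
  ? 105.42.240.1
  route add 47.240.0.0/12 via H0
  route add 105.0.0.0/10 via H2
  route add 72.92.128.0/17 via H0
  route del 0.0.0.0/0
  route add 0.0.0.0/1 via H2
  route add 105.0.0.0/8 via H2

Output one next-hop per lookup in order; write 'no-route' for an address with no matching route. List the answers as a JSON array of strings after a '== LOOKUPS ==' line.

Process each operation:
  add 72.0.0.0/8 -> H1 at depth 8
  add 105.42.240.0/20 -> H0 at depth 20
  add 47.242.27.139/32 -> H2 at depth 32
  Q 47.242.27.139: descend 00101111111100100001101110001011 ; hops seen [H2] ; pick H2
  add 72.92.136.0/22 -> H1 at depth 22
  add 0.0.0.0/0 -> H1 at depth 0
  add 47.242.27.128/28 -> H1 at depth 28
  add 47.242.27.139/32 -> H2 at depth 32
  Q 105.42.240.1: descend 01101001001010101111 ; hops seen [H1,H0] ; pick H0
  add 47.240.0.0/12 -> H0 at depth 12
  add 105.0.0.0/10 -> H2 at depth 10
  add 72.92.128.0/17 -> H0 at depth 17
  - 0.0.0.0/0 clear@0
  add 0.0.0.0/1 -> H2 at depth 1
  add 105.0.0.0/8 -> H2 at depth 8

== LOOKUPS ==
["H2","H0"]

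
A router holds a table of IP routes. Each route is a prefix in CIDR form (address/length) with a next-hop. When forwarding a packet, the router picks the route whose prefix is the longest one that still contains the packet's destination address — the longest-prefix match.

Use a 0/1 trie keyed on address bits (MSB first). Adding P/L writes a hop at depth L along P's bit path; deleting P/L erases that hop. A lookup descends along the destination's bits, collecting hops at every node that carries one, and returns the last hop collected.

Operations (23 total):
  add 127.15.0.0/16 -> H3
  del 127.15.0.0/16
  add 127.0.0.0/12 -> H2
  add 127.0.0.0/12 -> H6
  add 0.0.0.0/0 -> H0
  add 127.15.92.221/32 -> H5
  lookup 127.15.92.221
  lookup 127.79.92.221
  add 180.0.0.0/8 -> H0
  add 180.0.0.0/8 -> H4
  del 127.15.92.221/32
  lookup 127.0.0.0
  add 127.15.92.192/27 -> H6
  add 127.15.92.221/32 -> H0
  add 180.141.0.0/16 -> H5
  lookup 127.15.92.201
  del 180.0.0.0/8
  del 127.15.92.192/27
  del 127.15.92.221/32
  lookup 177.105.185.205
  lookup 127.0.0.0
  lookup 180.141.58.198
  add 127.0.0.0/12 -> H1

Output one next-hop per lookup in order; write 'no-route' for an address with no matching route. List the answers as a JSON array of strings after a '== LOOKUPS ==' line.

Trace:
  + 127.15.0.0/16 (H3) depth=16
  - 127.15.0.0/16 clear@16
  + 127.0.0.0/12 (H2) depth=12
  + 127.0.0.0/12 (H6) depth=12
  + 0.0.0.0/0 (H0) depth=0
  + 127.15.92.221/32 (H5) depth=32
  Q 127.15.92.221: descend 01111111000011110101110011011101 ; hops seen [H0,H6,H5] ; pick H5
  Q 127.79.92.221: descend 011111110 ; hops seen [H0] ; pick H0
  + 180.0.0.0/8 (H0) depth=8
  + 180.0.0.0/8 (H4) depth=8
  - 127.15.92.221/32 clear@32
  Q 127.0.0.0: descend 011111110000 ; hops seen [H0,H6] ; pick H6
  + 127.15.92.192/27 (H6) depth=27
  + 127.15.92.221/32 (H0) depth=32
  + 180.141.0.0/16 (H5) depth=16
  Q 127.15.92.201: descend 011111110000111101011100110 ; hops seen [H0,H6,H6] ; pick H6
  - 180.0.0.0/8 clear@8
  - 127.15.92.192/27 clear@27
  - 127.15.92.221/32 clear@32
  Q 177.105.185.205: descend 10110 ; hops seen [H0] ; pick H0
  Q 127.0.0.0: descend 011111110000 ; hops seen [H0,H6] ; pick H6
  Q 180.141.58.198: descend 1011010010001101 ; hops seen [H0,H5] ; pick H5
  + 127.0.0.0/12 (H1) depth=12

== LOOKUPS ==
["H5","H0","H6","H6","H0","H6","H5"]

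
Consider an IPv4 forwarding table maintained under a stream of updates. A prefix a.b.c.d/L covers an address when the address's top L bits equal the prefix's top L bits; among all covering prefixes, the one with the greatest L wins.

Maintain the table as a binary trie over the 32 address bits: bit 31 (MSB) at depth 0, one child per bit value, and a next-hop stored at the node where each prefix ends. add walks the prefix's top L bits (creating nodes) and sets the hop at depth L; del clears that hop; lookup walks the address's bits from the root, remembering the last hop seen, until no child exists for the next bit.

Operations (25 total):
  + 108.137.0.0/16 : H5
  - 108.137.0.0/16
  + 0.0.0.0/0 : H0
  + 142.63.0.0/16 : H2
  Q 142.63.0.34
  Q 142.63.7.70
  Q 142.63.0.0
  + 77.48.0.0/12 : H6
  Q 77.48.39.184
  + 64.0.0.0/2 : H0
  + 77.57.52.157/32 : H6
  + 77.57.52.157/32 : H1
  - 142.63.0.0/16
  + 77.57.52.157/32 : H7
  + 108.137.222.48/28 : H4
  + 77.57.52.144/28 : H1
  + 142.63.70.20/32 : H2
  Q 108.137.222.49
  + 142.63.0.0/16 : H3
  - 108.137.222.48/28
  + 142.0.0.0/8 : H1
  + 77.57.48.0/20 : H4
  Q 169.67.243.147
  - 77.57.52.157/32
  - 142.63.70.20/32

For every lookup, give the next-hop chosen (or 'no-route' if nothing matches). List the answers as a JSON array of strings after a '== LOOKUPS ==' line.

Trace:
  add 108.137.0.0/16 -> H5 at depth 16
  del 108.137.0.0/16 (clear depth 16)
  add 0.0.0.0/0 -> H0 at depth 0
  add 142.63.0.0/16 -> H2 at depth 16
  Q 142.63.0.34: descend 1000111000111111 ; hops seen [H0,H2] ; pick H2
  Q 142.63.7.70: descend 1000111000111111 ; hops seen [H0,H2] ; pick H2
  Q 142.63.0.0: descend 1000111000111111 ; hops seen [H0,H2] ; pick H2
  add 77.48.0.0/12 -> H6 at depth 12
  Q 77.48.39.184: descend 010011010011 ; hops seen [H0,H6] ; pick H6
  add 64.0.0.0/2 -> H0 at depth 2
  add 77.57.52.157/32 -> H6 at depth 32
  add 77.57.52.157/32 -> H1 at depth 32
  del 142.63.0.0/16 (clear depth 16)
  add 77.57.52.157/32 -> H7 at depth 32
  add 108.137.222.48/28 -> H4 at depth 28
  add 77.57.52.144/28 -> H1 at depth 28
  add 142.63.70.20/32 -> H2 at depth 32
  Q 108.137.222.49: descend 0110110010001001110111100011 ; hops seen [H0,H0,H4] ; pick H4
  add 142.63.0.0/16 -> H3 at depth 16
  del 108.137.222.48/28 (clear depth 28)
  add 142.0.0.0/8 -> H1 at depth 8
  add 77.57.48.0/20 -> H4 at depth 20
  Q 169.67.243.147: descend 10 ; hops seen [H0] ; pick H0
  del 77.57.52.157/32 (clear depth 32)
  del 142.63.70.20/32 (clear depth 32)

== LOOKUPS ==
["H2","H2","H2","H6","H4","H0"]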